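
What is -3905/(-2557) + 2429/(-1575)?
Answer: -8654/575325 ≈ -0.015042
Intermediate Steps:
-3905/(-2557) + 2429/(-1575) = -3905*(-1/2557) + 2429*(-1/1575) = 3905/2557 - 347/225 = -8654/575325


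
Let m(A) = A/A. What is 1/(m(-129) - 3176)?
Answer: -1/3175 ≈ -0.00031496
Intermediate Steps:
m(A) = 1
1/(m(-129) - 3176) = 1/(1 - 3176) = 1/(-3175) = -1/3175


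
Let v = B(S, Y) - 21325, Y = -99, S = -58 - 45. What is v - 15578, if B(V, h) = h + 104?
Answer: -36898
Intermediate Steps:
S = -103
B(V, h) = 104 + h
v = -21320 (v = (104 - 99) - 21325 = 5 - 21325 = -21320)
v - 15578 = -21320 - 15578 = -36898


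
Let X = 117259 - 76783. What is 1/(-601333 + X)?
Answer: -1/560857 ≈ -1.7830e-6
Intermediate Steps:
X = 40476
1/(-601333 + X) = 1/(-601333 + 40476) = 1/(-560857) = -1/560857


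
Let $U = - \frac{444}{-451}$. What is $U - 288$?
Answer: $- \frac{129444}{451} \approx -287.02$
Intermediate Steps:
$U = \frac{444}{451}$ ($U = \left(-444\right) \left(- \frac{1}{451}\right) = \frac{444}{451} \approx 0.98448$)
$U - 288 = \frac{444}{451} - 288 = - \frac{129444}{451}$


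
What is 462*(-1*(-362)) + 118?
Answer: 167362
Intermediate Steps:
462*(-1*(-362)) + 118 = 462*362 + 118 = 167244 + 118 = 167362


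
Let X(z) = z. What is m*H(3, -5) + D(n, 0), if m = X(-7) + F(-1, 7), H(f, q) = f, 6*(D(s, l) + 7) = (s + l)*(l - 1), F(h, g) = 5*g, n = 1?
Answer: 461/6 ≈ 76.833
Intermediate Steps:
D(s, l) = -7 + (-1 + l)*(l + s)/6 (D(s, l) = -7 + ((s + l)*(l - 1))/6 = -7 + ((l + s)*(-1 + l))/6 = -7 + ((-1 + l)*(l + s))/6 = -7 + (-1 + l)*(l + s)/6)
m = 28 (m = -7 + 5*7 = -7 + 35 = 28)
m*H(3, -5) + D(n, 0) = 28*3 + (-7 - 1/6*0 - 1/6*1 + (1/6)*0**2 + (1/6)*0*1) = 84 + (-7 + 0 - 1/6 + (1/6)*0 + 0) = 84 + (-7 + 0 - 1/6 + 0 + 0) = 84 - 43/6 = 461/6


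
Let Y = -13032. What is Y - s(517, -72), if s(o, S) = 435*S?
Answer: 18288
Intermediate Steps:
Y - s(517, -72) = -13032 - 435*(-72) = -13032 - 1*(-31320) = -13032 + 31320 = 18288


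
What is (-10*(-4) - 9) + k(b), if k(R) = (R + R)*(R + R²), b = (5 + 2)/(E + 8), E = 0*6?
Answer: 8671/256 ≈ 33.871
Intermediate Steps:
E = 0
b = 7/8 (b = (5 + 2)/(0 + 8) = 7/8 ≈ 0.87500)
k(R) = 2*R*(R + R²) (k(R) = (2*R)*(R + R²) = 2*R*(R + R²))
(-10*(-4) - 9) + k(b) = (-10*(-4) - 9) + 2*(7/8)²*(1 + 7/8) = (40 - 9) + 2*(49/64)*(15/8) = 31 + 735/256 = 8671/256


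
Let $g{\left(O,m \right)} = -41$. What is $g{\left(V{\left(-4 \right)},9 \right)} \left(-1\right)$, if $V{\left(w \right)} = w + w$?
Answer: $41$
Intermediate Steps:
$V{\left(w \right)} = 2 w$
$g{\left(V{\left(-4 \right)},9 \right)} \left(-1\right) = \left(-41\right) \left(-1\right) = 41$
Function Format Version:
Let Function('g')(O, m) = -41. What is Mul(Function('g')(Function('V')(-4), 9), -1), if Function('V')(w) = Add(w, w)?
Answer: 41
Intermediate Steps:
Function('V')(w) = Mul(2, w)
Mul(Function('g')(Function('V')(-4), 9), -1) = Mul(-41, -1) = 41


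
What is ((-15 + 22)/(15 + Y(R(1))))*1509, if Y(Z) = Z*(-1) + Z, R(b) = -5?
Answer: 3521/5 ≈ 704.20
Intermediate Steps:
Y(Z) = 0 (Y(Z) = -Z + Z = 0)
((-15 + 22)/(15 + Y(R(1))))*1509 = ((-15 + 22)/(15 + 0))*1509 = (7/15)*1509 = 3521/5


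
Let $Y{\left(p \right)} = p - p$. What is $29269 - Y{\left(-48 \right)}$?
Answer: $29269$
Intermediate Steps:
$Y{\left(p \right)} = 0$
$29269 - Y{\left(-48 \right)} = 29269 - 0 = 29269 + 0 = 29269$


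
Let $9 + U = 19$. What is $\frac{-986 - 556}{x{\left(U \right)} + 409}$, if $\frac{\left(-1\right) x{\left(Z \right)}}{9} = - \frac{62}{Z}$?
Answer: $- \frac{3855}{1162} \approx -3.3176$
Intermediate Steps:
$U = 10$ ($U = -9 + 19 = 10$)
$x{\left(Z \right)} = \frac{558}{Z}$ ($x{\left(Z \right)} = - 9 \left(- \frac{62}{Z}\right) = \frac{558}{Z}$)
$\frac{-986 - 556}{x{\left(U \right)} + 409} = \frac{-986 - 556}{\frac{558}{10} + 409} = - \frac{1542}{558 \cdot \frac{1}{10} + 409} = - \frac{1542}{\frac{279}{5} + 409} = - \frac{1542}{\frac{2324}{5}} = \left(-1542\right) \frac{5}{2324} = - \frac{3855}{1162}$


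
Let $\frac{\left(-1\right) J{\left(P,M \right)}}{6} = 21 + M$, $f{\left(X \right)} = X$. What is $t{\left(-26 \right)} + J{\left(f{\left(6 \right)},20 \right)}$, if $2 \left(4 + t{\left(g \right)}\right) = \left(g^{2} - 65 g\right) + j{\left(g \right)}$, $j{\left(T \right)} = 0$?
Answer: $933$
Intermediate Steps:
$J{\left(P,M \right)} = -126 - 6 M$ ($J{\left(P,M \right)} = - 6 \left(21 + M\right) = -126 - 6 M$)
$t{\left(g \right)} = -4 + \frac{g^{2}}{2} - \frac{65 g}{2}$ ($t{\left(g \right)} = -4 + \frac{\left(g^{2} - 65 g\right) + 0}{2} = -4 + \frac{g^{2} - 65 g}{2} = -4 + \left(\frac{g^{2}}{2} - \frac{65 g}{2}\right) = -4 + \frac{g^{2}}{2} - \frac{65 g}{2}$)
$t{\left(-26 \right)} + J{\left(f{\left(6 \right)},20 \right)} = \left(-4 + \frac{\left(-26\right)^{2}}{2} - -845\right) - 246 = \left(-4 + \frac{1}{2} \cdot 676 + 845\right) - 246 = \left(-4 + 338 + 845\right) - 246 = 1179 - 246 = 933$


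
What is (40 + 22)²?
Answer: 3844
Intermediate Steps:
(40 + 22)² = 62² = 3844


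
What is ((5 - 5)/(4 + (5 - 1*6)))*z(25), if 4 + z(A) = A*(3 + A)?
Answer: 0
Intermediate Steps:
z(A) = -4 + A*(3 + A)
((5 - 5)/(4 + (5 - 1*6)))*z(25) = ((5 - 5)/(4 + (5 - 1*6)))*(-4 + 25**2 + 3*25) = (0/(4 + (5 - 6)))*(-4 + 625 + 75) = (0/(4 - 1))*696 = (0/3)*696 = (0*(1/3))*696 = 0*696 = 0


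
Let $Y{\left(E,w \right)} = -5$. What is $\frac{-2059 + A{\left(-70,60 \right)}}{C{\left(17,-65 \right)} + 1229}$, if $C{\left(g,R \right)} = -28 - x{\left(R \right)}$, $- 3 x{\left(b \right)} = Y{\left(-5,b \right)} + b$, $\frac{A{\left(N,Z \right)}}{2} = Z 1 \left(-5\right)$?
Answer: $- \frac{7977}{3533} \approx -2.2579$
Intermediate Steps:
$A{\left(N,Z \right)} = - 10 Z$ ($A{\left(N,Z \right)} = 2 Z 1 \left(-5\right) = 2 Z \left(-5\right) = 2 \left(- 5 Z\right) = - 10 Z$)
$x{\left(b \right)} = \frac{5}{3} - \frac{b}{3}$ ($x{\left(b \right)} = - \frac{-5 + b}{3} = \frac{5}{3} - \frac{b}{3}$)
$C{\left(g,R \right)} = - \frac{89}{3} + \frac{R}{3}$ ($C{\left(g,R \right)} = -28 - \left(\frac{5}{3} - \frac{R}{3}\right) = -28 + \left(- \frac{5}{3} + \frac{R}{3}\right) = - \frac{89}{3} + \frac{R}{3}$)
$\frac{-2059 + A{\left(-70,60 \right)}}{C{\left(17,-65 \right)} + 1229} = \frac{-2059 - 600}{\left(- \frac{89}{3} + \frac{1}{3} \left(-65\right)\right) + 1229} = \frac{-2059 - 600}{\left(- \frac{89}{3} - \frac{65}{3}\right) + 1229} = - \frac{2659}{- \frac{154}{3} + 1229} = - \frac{2659}{\frac{3533}{3}} = \left(-2659\right) \frac{3}{3533} = - \frac{7977}{3533}$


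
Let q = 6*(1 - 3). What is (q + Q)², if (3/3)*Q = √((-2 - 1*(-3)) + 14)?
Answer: (12 - √15)² ≈ 66.048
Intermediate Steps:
q = -12 (q = 6*(-2) = -12)
Q = √15 (Q = √((-2 - 1*(-3)) + 14) = √((-2 + 3) + 14) = √(1 + 14) = √15 ≈ 3.8730)
(q + Q)² = (-12 + √15)²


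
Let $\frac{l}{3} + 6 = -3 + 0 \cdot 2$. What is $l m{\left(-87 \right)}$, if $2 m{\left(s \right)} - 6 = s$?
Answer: $\frac{2187}{2} \approx 1093.5$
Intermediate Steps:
$m{\left(s \right)} = 3 + \frac{s}{2}$
$l = -27$ ($l = -18 + 3 \left(-3 + 0 \cdot 2\right) = -18 + 3 \left(-3 + 0\right) = -18 + 3 \left(-3\right) = -18 - 9 = -27$)
$l m{\left(-87 \right)} = - 27 \left(3 + \frac{1}{2} \left(-87\right)\right) = - 27 \left(3 - \frac{87}{2}\right) = \left(-27\right) \left(- \frac{81}{2}\right) = \frac{2187}{2}$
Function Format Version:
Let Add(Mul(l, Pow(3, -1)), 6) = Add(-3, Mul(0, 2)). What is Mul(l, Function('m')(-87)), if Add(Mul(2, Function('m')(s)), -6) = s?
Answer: Rational(2187, 2) ≈ 1093.5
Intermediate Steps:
Function('m')(s) = Add(3, Mul(Rational(1, 2), s))
l = -27 (l = Add(-18, Mul(3, Add(-3, Mul(0, 2)))) = Add(-18, Mul(3, Add(-3, 0))) = Add(-18, Mul(3, -3)) = Add(-18, -9) = -27)
Mul(l, Function('m')(-87)) = Mul(-27, Add(3, Mul(Rational(1, 2), -87))) = Mul(-27, Add(3, Rational(-87, 2))) = Mul(-27, Rational(-81, 2)) = Rational(2187, 2)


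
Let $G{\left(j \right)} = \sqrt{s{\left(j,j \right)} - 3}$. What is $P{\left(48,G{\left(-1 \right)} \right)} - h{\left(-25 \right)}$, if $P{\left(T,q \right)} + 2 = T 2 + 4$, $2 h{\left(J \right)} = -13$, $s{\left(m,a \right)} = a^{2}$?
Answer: $\frac{209}{2} \approx 104.5$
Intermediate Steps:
$h{\left(J \right)} = - \frac{13}{2}$ ($h{\left(J \right)} = \frac{1}{2} \left(-13\right) = - \frac{13}{2}$)
$G{\left(j \right)} = \sqrt{-3 + j^{2}}$ ($G{\left(j \right)} = \sqrt{j^{2} - 3} = \sqrt{-3 + j^{2}}$)
$P{\left(T,q \right)} = 2 + 2 T$ ($P{\left(T,q \right)} = -2 + \left(T 2 + 4\right) = -2 + \left(2 T + 4\right) = -2 + \left(4 + 2 T\right) = 2 + 2 T$)
$P{\left(48,G{\left(-1 \right)} \right)} - h{\left(-25 \right)} = \left(2 + 2 \cdot 48\right) - - \frac{13}{2} = \left(2 + 96\right) + \frac{13}{2} = 98 + \frac{13}{2} = \frac{209}{2}$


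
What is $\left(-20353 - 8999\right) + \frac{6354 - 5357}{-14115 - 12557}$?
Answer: $- \frac{782877541}{26672} \approx -29352.0$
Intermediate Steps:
$\left(-20353 - 8999\right) + \frac{6354 - 5357}{-14115 - 12557} = -29352 + \frac{997}{-26672} = -29352 + 997 \left(- \frac{1}{26672}\right) = -29352 - \frac{997}{26672} = - \frac{782877541}{26672}$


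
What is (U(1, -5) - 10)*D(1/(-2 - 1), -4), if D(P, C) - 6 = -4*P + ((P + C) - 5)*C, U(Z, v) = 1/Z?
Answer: -402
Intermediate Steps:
U(Z, v) = 1/Z
D(P, C) = 6 - 4*P + C*(-5 + C + P) (D(P, C) = 6 + (-4*P + ((P + C) - 5)*C) = 6 + (-4*P + ((C + P) - 5)*C) = 6 + (-4*P + (-5 + C + P)*C) = 6 + (-4*P + C*(-5 + C + P)) = 6 - 4*P + C*(-5 + C + P))
(U(1, -5) - 10)*D(1/(-2 - 1), -4) = (1/1 - 10)*(6 + (-4)² - 5*(-4) - 4/(-2 - 1) - 4/(-2 - 1)) = (1 - 10)*(6 + 16 + 20 - 4/(-3) - 4/(-3)) = -9*(6 + 16 + 20 - 4*(-⅓) - 4*(-⅓)) = -9*(6 + 16 + 20 + 4/3 + 4/3) = -9*134/3 = -402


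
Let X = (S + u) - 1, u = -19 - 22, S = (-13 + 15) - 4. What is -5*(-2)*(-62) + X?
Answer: -664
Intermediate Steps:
S = -2 (S = 2 - 4 = -2)
u = -41
X = -44 (X = (-2 - 41) - 1 = -43 - 1 = -44)
-5*(-2)*(-62) + X = -5*(-2)*(-62) - 44 = 10*(-62) - 44 = -620 - 44 = -664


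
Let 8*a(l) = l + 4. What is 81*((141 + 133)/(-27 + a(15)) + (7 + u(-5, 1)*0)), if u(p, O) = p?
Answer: -65853/197 ≈ -334.28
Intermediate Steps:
a(l) = ½ + l/8 (a(l) = (l + 4)/8 = (4 + l)/8 = ½ + l/8)
81*((141 + 133)/(-27 + a(15)) + (7 + u(-5, 1)*0)) = 81*((141 + 133)/(-27 + (½ + (⅛)*15)) + (7 - 5*0)) = 81*(274/(-27 + (½ + 15/8)) + (7 + 0)) = 81*(274/(-27 + 19/8) + 7) = 81*(274/(-197/8) + 7) = 81*(274*(-8/197) + 7) = 81*(-2192/197 + 7) = 81*(-813/197) = -65853/197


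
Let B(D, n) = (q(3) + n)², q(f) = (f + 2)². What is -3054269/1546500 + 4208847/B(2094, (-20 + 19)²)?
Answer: 813364649957/130679250 ≈ 6224.1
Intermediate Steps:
q(f) = (2 + f)²
B(D, n) = (25 + n)² (B(D, n) = ((2 + 3)² + n)² = (5² + n)² = (25 + n)²)
-3054269/1546500 + 4208847/B(2094, (-20 + 19)²) = -3054269/1546500 + 4208847/((25 + (-20 + 19)²)²) = -3054269*1/1546500 + 4208847/((25 + (-1)²)²) = -3054269/1546500 + 4208847/((25 + 1)²) = -3054269/1546500 + 4208847/(26²) = -3054269/1546500 + 4208847/676 = 813364649957/130679250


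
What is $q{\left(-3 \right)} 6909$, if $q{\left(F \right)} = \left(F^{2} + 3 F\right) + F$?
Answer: $-20727$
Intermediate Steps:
$q{\left(F \right)} = F^{2} + 4 F$
$q{\left(-3 \right)} 6909 = - 3 \left(4 - 3\right) 6909 = \left(-3\right) 1 \cdot 6909 = \left(-3\right) 6909 = -20727$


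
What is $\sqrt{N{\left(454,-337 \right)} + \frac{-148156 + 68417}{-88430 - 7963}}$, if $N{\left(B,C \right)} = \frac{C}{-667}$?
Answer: $\frac{19 \sqrt{238371126}}{254127} \approx 1.1543$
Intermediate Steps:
$N{\left(B,C \right)} = - \frac{C}{667}$ ($N{\left(B,C \right)} = C \left(- \frac{1}{667}\right) = - \frac{C}{667}$)
$\sqrt{N{\left(454,-337 \right)} + \frac{-148156 + 68417}{-88430 - 7963}} = \sqrt{\left(- \frac{1}{667}\right) \left(-337\right) + \frac{-148156 + 68417}{-88430 - 7963}} = \sqrt{\frac{337}{667} - \frac{79739}{-96393}} = \sqrt{\frac{337}{667} - - \frac{7249}{8763}} = \sqrt{\frac{337}{667} + \frac{7249}{8763}} = \sqrt{\frac{338618}{254127}} = \frac{19 \sqrt{238371126}}{254127}$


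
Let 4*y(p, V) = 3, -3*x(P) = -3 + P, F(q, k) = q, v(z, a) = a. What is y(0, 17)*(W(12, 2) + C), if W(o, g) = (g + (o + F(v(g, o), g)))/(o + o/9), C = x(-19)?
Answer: 557/80 ≈ 6.9625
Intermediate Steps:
x(P) = 1 - P/3 (x(P) = -(-3 + P)/3 = 1 - P/3)
y(p, V) = ¾ (y(p, V) = (¼)*3 = ¾)
C = 22/3 (C = 1 - ⅓*(-19) = 1 + 19/3 = 22/3 ≈ 7.3333)
W(o, g) = 9*(g + 2*o)/(10*o) (W(o, g) = (g + (o + o))/(o + o/9) = (g + 2*o)/(o + o*(⅑)) = (g + 2*o)/(o + o/9) = (g + 2*o)/((10*o/9)) = (g + 2*o)*(9/(10*o)) = 9*(g + 2*o)/(10*o))
y(0, 17)*(W(12, 2) + C) = 3*((9/10)*(2 + 2*12)/12 + 22/3)/4 = 3*((9/10)*(1/12)*(2 + 24) + 22/3)/4 = 3*((9/10)*(1/12)*26 + 22/3)/4 = 3*(39/20 + 22/3)/4 = (¾)*(557/60) = 557/80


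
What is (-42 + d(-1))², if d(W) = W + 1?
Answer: 1764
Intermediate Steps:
d(W) = 1 + W
(-42 + d(-1))² = (-42 + (1 - 1))² = (-42 + 0)² = (-42)² = 1764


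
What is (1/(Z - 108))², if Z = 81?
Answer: 1/729 ≈ 0.0013717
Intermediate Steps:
(1/(Z - 108))² = (1/(81 - 108))² = (1/(-27))² = (-1/27)² = 1/729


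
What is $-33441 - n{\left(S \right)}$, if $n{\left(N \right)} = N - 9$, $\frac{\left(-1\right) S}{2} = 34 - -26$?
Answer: $-33312$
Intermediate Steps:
$S = -120$ ($S = - 2 \left(34 - -26\right) = - 2 \left(34 + 26\right) = \left(-2\right) 60 = -120$)
$n{\left(N \right)} = -9 + N$ ($n{\left(N \right)} = N - 9 = -9 + N$)
$-33441 - n{\left(S \right)} = -33441 - \left(-9 - 120\right) = -33441 - -129 = -33441 + 129 = -33312$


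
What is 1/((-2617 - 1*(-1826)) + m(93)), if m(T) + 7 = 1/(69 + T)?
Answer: -162/129275 ≈ -0.0012531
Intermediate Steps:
m(T) = -7 + 1/(69 + T)
1/((-2617 - 1*(-1826)) + m(93)) = 1/((-2617 - 1*(-1826)) + (-482 - 7*93)/(69 + 93)) = 1/((-2617 + 1826) + (-482 - 651)/162) = 1/(-791 + (1/162)*(-1133)) = 1/(-791 - 1133/162) = 1/(-129275/162) = -162/129275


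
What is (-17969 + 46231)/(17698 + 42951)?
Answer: 28262/60649 ≈ 0.46599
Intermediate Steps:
(-17969 + 46231)/(17698 + 42951) = 28262/60649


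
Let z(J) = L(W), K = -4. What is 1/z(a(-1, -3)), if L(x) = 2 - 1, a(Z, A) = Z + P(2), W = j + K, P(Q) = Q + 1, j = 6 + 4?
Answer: 1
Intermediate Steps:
j = 10
P(Q) = 1 + Q
W = 6 (W = 10 - 4 = 6)
a(Z, A) = 3 + Z (a(Z, A) = Z + (1 + 2) = Z + 3 = 3 + Z)
L(x) = 1
z(J) = 1
1/z(a(-1, -3)) = 1/1 = 1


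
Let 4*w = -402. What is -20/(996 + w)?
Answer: -40/1791 ≈ -0.022334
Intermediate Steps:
w = -201/2 (w = (1/4)*(-402) = -201/2 ≈ -100.50)
-20/(996 + w) = -20/(996 - 201/2) = -20/1791/2 = -20*2/1791 = -40/1791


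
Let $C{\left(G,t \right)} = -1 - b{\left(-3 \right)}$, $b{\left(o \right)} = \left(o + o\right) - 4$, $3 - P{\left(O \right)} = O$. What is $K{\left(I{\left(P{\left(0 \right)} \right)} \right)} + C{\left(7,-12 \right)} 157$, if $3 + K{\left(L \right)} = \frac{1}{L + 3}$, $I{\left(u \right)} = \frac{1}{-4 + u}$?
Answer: $\frac{2821}{2} \approx 1410.5$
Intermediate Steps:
$P{\left(O \right)} = 3 - O$
$b{\left(o \right)} = -4 + 2 o$ ($b{\left(o \right)} = 2 o - 4 = -4 + 2 o$)
$C{\left(G,t \right)} = 9$ ($C{\left(G,t \right)} = -1 - \left(-4 + 2 \left(-3\right)\right) = -1 - \left(-4 - 6\right) = -1 - -10 = -1 + 10 = 9$)
$K{\left(L \right)} = -3 + \frac{1}{3 + L}$ ($K{\left(L \right)} = -3 + \frac{1}{L + 3} = -3 + \frac{1}{3 + L}$)
$K{\left(I{\left(P{\left(0 \right)} \right)} \right)} + C{\left(7,-12 \right)} 157 = \frac{-8 - \frac{3}{-4 + \left(3 - 0\right)}}{3 + \frac{1}{-4 + \left(3 - 0\right)}} + 9 \cdot 157 = \frac{-8 - \frac{3}{-4 + \left(3 + 0\right)}}{3 + \frac{1}{-4 + \left(3 + 0\right)}} + 1413 = \frac{-8 - \frac{3}{-4 + 3}}{3 + \frac{1}{-4 + 3}} + 1413 = \frac{-8 - \frac{3}{-1}}{3 + \frac{1}{-1}} + 1413 = \frac{-8 - -3}{3 - 1} + 1413 = \frac{-8 + 3}{2} + 1413 = \frac{1}{2} \left(-5\right) + 1413 = - \frac{5}{2} + 1413 = \frac{2821}{2}$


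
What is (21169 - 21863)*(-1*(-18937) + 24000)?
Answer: -29798278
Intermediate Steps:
(21169 - 21863)*(-1*(-18937) + 24000) = -694*(18937 + 24000) = -694*42937 = -29798278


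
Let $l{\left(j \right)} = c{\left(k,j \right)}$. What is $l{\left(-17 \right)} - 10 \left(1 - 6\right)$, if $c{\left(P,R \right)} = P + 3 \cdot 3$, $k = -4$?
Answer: $55$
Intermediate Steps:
$c{\left(P,R \right)} = 9 + P$ ($c{\left(P,R \right)} = P + 9 = 9 + P$)
$l{\left(j \right)} = 5$ ($l{\left(j \right)} = 9 - 4 = 5$)
$l{\left(-17 \right)} - 10 \left(1 - 6\right) = 5 - 10 \left(1 - 6\right) = 5 - 10 \left(-5\right) = 5 - -50 = 5 + 50 = 55$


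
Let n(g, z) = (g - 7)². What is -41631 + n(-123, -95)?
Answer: -24731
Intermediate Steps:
n(g, z) = (-7 + g)²
-41631 + n(-123, -95) = -41631 + (-7 - 123)² = -41631 + (-130)² = -41631 + 16900 = -24731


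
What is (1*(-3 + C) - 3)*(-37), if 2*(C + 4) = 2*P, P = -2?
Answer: 444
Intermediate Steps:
C = -6 (C = -4 + (2*(-2))/2 = -4 + (½)*(-4) = -4 - 2 = -6)
(1*(-3 + C) - 3)*(-37) = (1*(-3 - 6) - 3)*(-37) = (1*(-9) - 3)*(-37) = (-9 - 3)*(-37) = -12*(-37) = 444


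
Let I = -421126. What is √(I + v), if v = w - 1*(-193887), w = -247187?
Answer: 3*I*√52714 ≈ 688.79*I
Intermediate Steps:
v = -53300 (v = -247187 - 1*(-193887) = -247187 + 193887 = -53300)
√(I + v) = √(-421126 - 53300) = √(-474426) = 3*I*√52714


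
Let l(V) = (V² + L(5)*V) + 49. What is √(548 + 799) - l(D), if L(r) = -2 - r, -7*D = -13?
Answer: -1933/49 + √1347 ≈ -2.7475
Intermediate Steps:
D = 13/7 (D = -⅐*(-13) = 13/7 ≈ 1.8571)
l(V) = 49 + V² - 7*V (l(V) = (V² + (-2 - 1*5)*V) + 49 = (V² + (-2 - 5)*V) + 49 = (V² - 7*V) + 49 = 49 + V² - 7*V)
√(548 + 799) - l(D) = √(548 + 799) - (49 + (13/7)² - 7*13/7) = √1347 - (49 + 169/49 - 13) = √1347 - 1*1933/49 = √1347 - 1933/49 = -1933/49 + √1347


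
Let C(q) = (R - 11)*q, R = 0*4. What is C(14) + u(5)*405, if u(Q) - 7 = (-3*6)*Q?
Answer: -33769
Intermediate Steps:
R = 0
C(q) = -11*q (C(q) = (0 - 11)*q = -11*q)
u(Q) = 7 - 18*Q (u(Q) = 7 + (-3*6)*Q = 7 - 18*Q)
C(14) + u(5)*405 = -11*14 + (7 - 18*5)*405 = -154 + (7 - 90)*405 = -154 - 83*405 = -154 - 33615 = -33769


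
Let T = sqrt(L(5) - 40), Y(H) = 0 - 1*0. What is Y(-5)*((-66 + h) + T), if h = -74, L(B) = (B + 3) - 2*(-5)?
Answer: 0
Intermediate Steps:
L(B) = 13 + B (L(B) = (3 + B) + 10 = 13 + B)
Y(H) = 0 (Y(H) = 0 + 0 = 0)
T = I*sqrt(22) (T = sqrt((13 + 5) - 40) = sqrt(18 - 40) = sqrt(-22) = I*sqrt(22) ≈ 4.6904*I)
Y(-5)*((-66 + h) + T) = 0*((-66 - 74) + I*sqrt(22)) = 0*(-140 + I*sqrt(22)) = 0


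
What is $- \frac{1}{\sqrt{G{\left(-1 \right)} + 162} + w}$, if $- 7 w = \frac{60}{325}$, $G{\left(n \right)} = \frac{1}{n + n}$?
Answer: $- \frac{10920}{66868787} - \frac{207025 \sqrt{646}}{66868787} \approx -0.078853$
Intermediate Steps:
$G{\left(n \right)} = \frac{1}{2 n}$
$w = - \frac{12}{455}$ ($w = - \frac{60 \cdot \frac{1}{325}}{7} = \left(- \frac{1}{7}\right) \frac{12}{65} = - \frac{12}{455} \approx -0.026374$)
$- \frac{1}{\sqrt{G{\left(-1 \right)} + 162} + w} = - \frac{1}{\sqrt{\frac{1}{2 \left(-1\right)} + 162} - \frac{12}{455}} = - \frac{1}{\sqrt{\frac{1}{2} \left(-1\right) + 162} - \frac{12}{455}} = - \frac{1}{\sqrt{- \frac{1}{2} + 162} - \frac{12}{455}} = - \frac{1}{\sqrt{\frac{323}{2}} - \frac{12}{455}} = - \frac{1}{\frac{\sqrt{646}}{2} - \frac{12}{455}} = - \frac{1}{- \frac{12}{455} + \frac{\sqrt{646}}{2}}$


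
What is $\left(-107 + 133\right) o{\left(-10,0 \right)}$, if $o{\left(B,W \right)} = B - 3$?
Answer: $-338$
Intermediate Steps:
$o{\left(B,W \right)} = -3 + B$ ($o{\left(B,W \right)} = B - 3 = -3 + B$)
$\left(-107 + 133\right) o{\left(-10,0 \right)} = \left(-107 + 133\right) \left(-3 - 10\right) = 26 \left(-13\right) = -338$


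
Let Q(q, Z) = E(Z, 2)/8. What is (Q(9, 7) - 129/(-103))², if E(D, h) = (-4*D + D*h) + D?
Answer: 96721/678976 ≈ 0.14245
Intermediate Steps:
E(D, h) = -3*D + D*h
Q(q, Z) = -Z/8 (Q(q, Z) = (Z*(-3 + 2))/8 = (Z*(-1))*(⅛) = -Z*(⅛) = -Z/8)
(Q(9, 7) - 129/(-103))² = (-⅛*7 - 129/(-103))² = (-7/8 - 129*(-1/103))² = (-7/8 + 129/103)² = (311/824)² = 96721/678976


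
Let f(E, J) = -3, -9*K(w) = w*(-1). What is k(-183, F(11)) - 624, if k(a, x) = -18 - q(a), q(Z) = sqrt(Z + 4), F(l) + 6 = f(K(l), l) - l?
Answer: -642 - I*sqrt(179) ≈ -642.0 - 13.379*I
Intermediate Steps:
K(w) = w/9 (K(w) = -w*(-1)/9 = -(-1)*w/9 = w/9)
F(l) = -9 - l (F(l) = -6 + (-3 - l) = -9 - l)
q(Z) = sqrt(4 + Z)
k(a, x) = -18 - sqrt(4 + a)
k(-183, F(11)) - 624 = (-18 - sqrt(4 - 183)) - 624 = (-18 - sqrt(-179)) - 624 = (-18 - I*sqrt(179)) - 624 = -642 - I*sqrt(179)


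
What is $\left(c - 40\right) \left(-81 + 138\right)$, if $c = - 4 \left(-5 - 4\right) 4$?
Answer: $5928$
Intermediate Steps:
$c = 144$ ($c = - 4 \left(-5 - 4\right) 4 = \left(-4\right) \left(-9\right) 4 = 36 \cdot 4 = 144$)
$\left(c - 40\right) \left(-81 + 138\right) = \left(144 - 40\right) \left(-81 + 138\right) = \left(144 - 40\right) 57 = 104 \cdot 57 = 5928$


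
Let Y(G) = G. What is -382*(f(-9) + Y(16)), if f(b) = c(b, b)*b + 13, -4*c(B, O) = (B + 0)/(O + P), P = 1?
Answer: -192719/16 ≈ -12045.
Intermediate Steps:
c(B, O) = -B/(4*(1 + O)) (c(B, O) = -(B + 0)/(4*(O + 1)) = -B/(4*(1 + O)))
f(b) = 13 - b²/(4 + 4*b) (f(b) = (-b/(4 + 4*b))*b + 13 = -b²/(4 + 4*b) + 13 = 13 - b²/(4 + 4*b))
-382*(f(-9) + Y(16)) = -382*((52 - 1*(-9)² + 52*(-9))/(4*(1 - 9)) + 16) = -382*((¼)*(52 - 1*81 - 468)/(-8) + 16) = -382*((¼)*(-⅛)*(52 - 81 - 468) + 16) = -382*((¼)*(-⅛)*(-497) + 16) = -382*(497/32 + 16) = -382*1009/32 = -192719/16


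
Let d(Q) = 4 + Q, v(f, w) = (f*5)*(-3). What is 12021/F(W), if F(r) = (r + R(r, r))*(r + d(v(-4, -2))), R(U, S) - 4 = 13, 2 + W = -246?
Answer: 4007/14168 ≈ 0.28282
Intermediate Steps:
W = -248 (W = -2 - 246 = -248)
v(f, w) = -15*f (v(f, w) = (5*f)*(-3) = -15*f)
R(U, S) = 17 (R(U, S) = 4 + 13 = 17)
F(r) = (17 + r)*(64 + r) (F(r) = (r + 17)*(r + (4 - 15*(-4))) = (17 + r)*(r + (4 + 60)) = (17 + r)*(r + 64) = (17 + r)*(64 + r))
12021/F(W) = 12021/(1088 + (-248)² + 81*(-248)) = 12021/(1088 + 61504 - 20088) = 12021/42504 = 12021*(1/42504) = 4007/14168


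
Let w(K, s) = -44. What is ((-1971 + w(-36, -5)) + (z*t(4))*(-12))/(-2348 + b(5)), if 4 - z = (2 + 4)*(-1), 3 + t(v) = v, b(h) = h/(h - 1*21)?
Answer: 34160/37573 ≈ 0.90916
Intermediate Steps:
b(h) = h/(-21 + h) (b(h) = h/(h - 21) = h/(-21 + h))
t(v) = -3 + v
z = 10 (z = 4 - (2 + 4)*(-1) = 4 - 6*(-1) = 4 - 1*(-6) = 4 + 6 = 10)
((-1971 + w(-36, -5)) + (z*t(4))*(-12))/(-2348 + b(5)) = ((-1971 - 44) + (10*(-3 + 4))*(-12))/(-2348 + 5/(-21 + 5)) = (-2015 + (10*1)*(-12))/(-2348 + 5/(-16)) = (-2015 + 10*(-12))/(-2348 + 5*(-1/16)) = (-2015 - 120)/(-2348 - 5/16) = -2135/(-37573/16) = -2135*(-16/37573) = 34160/37573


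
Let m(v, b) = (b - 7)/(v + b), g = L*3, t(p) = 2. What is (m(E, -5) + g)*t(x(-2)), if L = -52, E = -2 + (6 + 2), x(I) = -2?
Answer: -336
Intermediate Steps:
E = 6 (E = -2 + 8 = 6)
g = -156 (g = -52*3 = -156)
m(v, b) = (-7 + b)/(b + v)
(m(E, -5) + g)*t(x(-2)) = ((-7 - 5)/(-5 + 6) - 156)*2 = (-12/1 - 156)*2 = (1*(-12) - 156)*2 = (-12 - 156)*2 = -168*2 = -336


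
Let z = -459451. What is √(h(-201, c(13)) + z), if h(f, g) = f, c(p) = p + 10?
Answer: 2*I*√114913 ≈ 677.98*I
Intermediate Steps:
c(p) = 10 + p
√(h(-201, c(13)) + z) = √(-201 - 459451) = √(-459652) = 2*I*√114913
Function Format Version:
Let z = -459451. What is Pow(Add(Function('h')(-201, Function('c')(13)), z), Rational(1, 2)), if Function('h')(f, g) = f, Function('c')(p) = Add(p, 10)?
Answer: Mul(2, I, Pow(114913, Rational(1, 2))) ≈ Mul(677.98, I)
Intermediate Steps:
Function('c')(p) = Add(10, p)
Pow(Add(Function('h')(-201, Function('c')(13)), z), Rational(1, 2)) = Pow(Add(-201, -459451), Rational(1, 2)) = Pow(-459652, Rational(1, 2)) = Mul(2, I, Pow(114913, Rational(1, 2)))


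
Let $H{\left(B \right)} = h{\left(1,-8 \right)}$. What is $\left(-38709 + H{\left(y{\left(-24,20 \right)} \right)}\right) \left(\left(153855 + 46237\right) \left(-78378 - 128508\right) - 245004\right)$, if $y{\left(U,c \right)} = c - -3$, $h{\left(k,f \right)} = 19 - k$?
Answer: $1601671150262556$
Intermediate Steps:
$y{\left(U,c \right)} = 3 + c$ ($y{\left(U,c \right)} = c + 3 = 3 + c$)
$H{\left(B \right)} = 18$ ($H{\left(B \right)} = 19 - 1 = 18$)
$\left(-38709 + H{\left(y{\left(-24,20 \right)} \right)}\right) \left(\left(153855 + 46237\right) \left(-78378 - 128508\right) - 245004\right) = \left(-38709 + 18\right) \left(\left(153855 + 46237\right) \left(-78378 - 128508\right) - 245004\right) = - 38691 \left(200092 \left(-206886\right) - 245004\right) = - 38691 \left(-41396233512 - 245004\right) = \left(-38691\right) \left(-41396478516\right) = 1601671150262556$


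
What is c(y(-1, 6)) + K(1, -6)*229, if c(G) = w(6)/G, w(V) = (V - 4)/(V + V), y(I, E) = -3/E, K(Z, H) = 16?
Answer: 10991/3 ≈ 3663.7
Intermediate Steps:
w(V) = (-4 + V)/(2*V) (w(V) = (-4 + V)/((2*V)) = (-4 + V)*(1/(2*V)) = (-4 + V)/(2*V))
c(G) = 1/(6*G) (c(G) = ((½)*(-4 + 6)/6)/G = ((½)*(⅙)*2)/G = 1/(6*G))
c(y(-1, 6)) + K(1, -6)*229 = 1/(6*((-3/6))) + 16*229 = 1/(6*((-3*⅙))) + 3664 = 1/(6*(-½)) + 3664 = (⅙)*(-2) + 3664 = -⅓ + 3664 = 10991/3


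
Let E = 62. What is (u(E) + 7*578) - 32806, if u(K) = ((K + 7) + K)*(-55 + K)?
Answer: -27843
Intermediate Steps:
u(K) = (-55 + K)*(7 + 2*K) (u(K) = ((7 + K) + K)*(-55 + K) = (7 + 2*K)*(-55 + K) = (-55 + K)*(7 + 2*K))
(u(E) + 7*578) - 32806 = ((-385 - 103*62 + 2*62²) + 7*578) - 32806 = ((-385 - 6386 + 2*3844) + 4046) - 32806 = ((-385 - 6386 + 7688) + 4046) - 32806 = (917 + 4046) - 32806 = 4963 - 32806 = -27843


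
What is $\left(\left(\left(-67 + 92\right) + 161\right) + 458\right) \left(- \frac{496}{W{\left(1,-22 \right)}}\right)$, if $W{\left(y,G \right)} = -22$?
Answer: $\frac{159712}{11} \approx 14519.0$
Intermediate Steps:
$\left(\left(\left(-67 + 92\right) + 161\right) + 458\right) \left(- \frac{496}{W{\left(1,-22 \right)}}\right) = \left(\left(\left(-67 + 92\right) + 161\right) + 458\right) \left(- \frac{496}{-22}\right) = \left(\left(25 + 161\right) + 458\right) \left(\left(-496\right) \left(- \frac{1}{22}\right)\right) = \left(186 + 458\right) \frac{248}{11} = 644 \cdot \frac{248}{11} = \frac{159712}{11}$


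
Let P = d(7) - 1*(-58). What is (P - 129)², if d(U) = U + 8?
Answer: 3136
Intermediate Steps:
d(U) = 8 + U
P = 73 (P = (8 + 7) - 1*(-58) = 15 + 58 = 73)
(P - 129)² = (73 - 129)² = (-56)² = 3136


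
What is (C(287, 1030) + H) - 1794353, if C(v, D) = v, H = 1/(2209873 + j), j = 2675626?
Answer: -8764907648933/4885499 ≈ -1.7941e+6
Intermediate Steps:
H = 1/4885499 (H = 1/(2209873 + 2675626) = 1/4885499 ≈ 2.0469e-7)
(C(287, 1030) + H) - 1794353 = (287 + 1/4885499) - 1794353 = 1402138214/4885499 - 1794353 = -8764907648933/4885499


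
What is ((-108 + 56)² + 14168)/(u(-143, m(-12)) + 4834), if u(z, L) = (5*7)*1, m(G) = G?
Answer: 5624/1623 ≈ 3.4652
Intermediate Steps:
u(z, L) = 35 (u(z, L) = 35*1 = 35)
((-108 + 56)² + 14168)/(u(-143, m(-12)) + 4834) = ((-108 + 56)² + 14168)/(35 + 4834) = ((-52)² + 14168)/4869 = (2704 + 14168)*(1/4869) = 16872*(1/4869) = 5624/1623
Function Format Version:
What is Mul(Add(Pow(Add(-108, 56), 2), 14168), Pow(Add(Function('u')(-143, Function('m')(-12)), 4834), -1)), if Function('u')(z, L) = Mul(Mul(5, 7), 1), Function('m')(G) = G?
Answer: Rational(5624, 1623) ≈ 3.4652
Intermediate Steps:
Function('u')(z, L) = 35 (Function('u')(z, L) = Mul(35, 1) = 35)
Mul(Add(Pow(Add(-108, 56), 2), 14168), Pow(Add(Function('u')(-143, Function('m')(-12)), 4834), -1)) = Mul(Add(Pow(Add(-108, 56), 2), 14168), Pow(Add(35, 4834), -1)) = Mul(Add(Pow(-52, 2), 14168), Pow(4869, -1)) = Mul(Add(2704, 14168), Rational(1, 4869)) = Mul(16872, Rational(1, 4869)) = Rational(5624, 1623)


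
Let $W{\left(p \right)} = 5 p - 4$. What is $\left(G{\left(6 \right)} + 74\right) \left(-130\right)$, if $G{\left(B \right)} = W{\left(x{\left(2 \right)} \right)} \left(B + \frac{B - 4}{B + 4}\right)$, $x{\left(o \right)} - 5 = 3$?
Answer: $-38636$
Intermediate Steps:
$x{\left(o \right)} = 8$ ($x{\left(o \right)} = 5 + 3 = 8$)
$W{\left(p \right)} = -4 + 5 p$
$G{\left(B \right)} = 36 B + \frac{36 \left(-4 + B\right)}{4 + B}$ ($G{\left(B \right)} = \left(-4 + 5 \cdot 8\right) \left(B + \frac{B - 4}{B + 4}\right) = \left(-4 + 40\right) \left(B + \frac{-4 + B}{4 + B}\right) = 36 \left(B + \frac{-4 + B}{4 + B}\right) = 36 B + \frac{36 \left(-4 + B\right)}{4 + B}$)
$\left(G{\left(6 \right)} + 74\right) \left(-130\right) = \left(\frac{36 \left(-4 + 6^{2} + 5 \cdot 6\right)}{4 + 6} + 74\right) \left(-130\right) = \left(\frac{36 \left(-4 + 36 + 30\right)}{10} + 74\right) \left(-130\right) = \left(36 \cdot \frac{1}{10} \cdot 62 + 74\right) \left(-130\right) = \left(\frac{1116}{5} + 74\right) \left(-130\right) = \frac{1486}{5} \left(-130\right) = -38636$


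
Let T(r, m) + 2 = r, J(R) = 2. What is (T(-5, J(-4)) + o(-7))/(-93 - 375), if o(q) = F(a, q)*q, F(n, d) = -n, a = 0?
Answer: 7/468 ≈ 0.014957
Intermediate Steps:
T(r, m) = -2 + r
o(q) = 0 (o(q) = (-1*0)*q = 0*q = 0)
(T(-5, J(-4)) + o(-7))/(-93 - 375) = ((-2 - 5) + 0)/(-93 - 375) = (-7 + 0)/(-468) = -7*(-1/468) = 7/468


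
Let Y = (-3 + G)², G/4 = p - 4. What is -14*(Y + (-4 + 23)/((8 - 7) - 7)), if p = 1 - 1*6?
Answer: -63749/3 ≈ -21250.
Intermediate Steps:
p = -5 (p = 1 - 6 = -5)
G = -36 (G = 4*(-5 - 4) = 4*(-9) = -36)
Y = 1521 (Y = (-3 - 36)² = (-39)² = 1521)
-14*(Y + (-4 + 23)/((8 - 7) - 7)) = -14*(1521 + (-4 + 23)/((8 - 7) - 7)) = -14*(1521 + 19/(1 - 7)) = -14*(1521 + 19/(-6)) = -14*(1521 + 19*(-⅙)) = -14*(1521 - 19/6) = -14*9107/6 = -63749/3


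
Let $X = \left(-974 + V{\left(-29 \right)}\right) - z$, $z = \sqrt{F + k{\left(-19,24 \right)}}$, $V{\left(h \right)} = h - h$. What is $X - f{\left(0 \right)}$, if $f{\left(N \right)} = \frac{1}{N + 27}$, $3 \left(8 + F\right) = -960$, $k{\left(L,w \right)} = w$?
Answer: $- \frac{26299}{27} - 4 i \sqrt{19} \approx -974.04 - 17.436 i$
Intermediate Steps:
$V{\left(h \right)} = 0$
$F = -328$ ($F = -8 + \frac{1}{3} \left(-960\right) = -8 - 320 = -328$)
$f{\left(N \right)} = \frac{1}{27 + N}$
$z = 4 i \sqrt{19}$ ($z = \sqrt{-328 + 24} = \sqrt{-304} = 4 i \sqrt{19} \approx 17.436 i$)
$X = -974 - 4 i \sqrt{19}$ ($X = \left(-974 + 0\right) - 4 i \sqrt{19} = -974 - 4 i \sqrt{19} \approx -974.0 - 17.436 i$)
$X - f{\left(0 \right)} = \left(-974 - 4 i \sqrt{19}\right) - \frac{1}{27 + 0} = \left(-974 - 4 i \sqrt{19}\right) - \frac{1}{27} = - \frac{26299}{27} - 4 i \sqrt{19}$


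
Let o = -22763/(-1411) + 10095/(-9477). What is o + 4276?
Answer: 1125104978/262197 ≈ 4291.1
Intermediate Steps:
o = 3950606/262197 (o = -22763*(-1/1411) + 10095*(-1/9477) = 1339/83 - 3365/3159 = 3950606/262197 ≈ 15.067)
o + 4276 = 3950606/262197 + 4276 = 1125104978/262197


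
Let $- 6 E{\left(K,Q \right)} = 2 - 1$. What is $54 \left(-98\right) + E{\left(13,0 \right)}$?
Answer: $- \frac{31753}{6} \approx -5292.2$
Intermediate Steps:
$E{\left(K,Q \right)} = - \frac{1}{6}$ ($E{\left(K,Q \right)} = - \frac{2 - 1}{6} = \left(- \frac{1}{6}\right) 1 = - \frac{1}{6}$)
$54 \left(-98\right) + E{\left(13,0 \right)} = 54 \left(-98\right) - \frac{1}{6} = -5292 - \frac{1}{6} = - \frac{31753}{6}$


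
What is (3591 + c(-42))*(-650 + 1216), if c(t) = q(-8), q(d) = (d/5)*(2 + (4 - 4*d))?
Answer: 9990466/5 ≈ 1.9981e+6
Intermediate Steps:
q(d) = d*(6 - 4*d)/5 (q(d) = (d*(1/5))*(6 - 4*d) = (d/5)*(6 - 4*d) = d*(6 - 4*d)/5)
c(t) = -304/5 (c(t) = (2/5)*(-8)*(3 - 2*(-8)) = (2/5)*(-8)*(3 + 16) = (2/5)*(-8)*19 = -304/5)
(3591 + c(-42))*(-650 + 1216) = (3591 - 304/5)*(-650 + 1216) = (17651/5)*566 = 9990466/5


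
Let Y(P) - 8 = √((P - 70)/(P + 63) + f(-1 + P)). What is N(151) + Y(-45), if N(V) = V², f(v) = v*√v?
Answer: 22809 + √(-230 - 1656*I*√46)/6 ≈ 22821.0 - 12.618*I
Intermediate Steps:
f(v) = v^(3/2)
Y(P) = 8 + √((-1 + P)^(3/2) + (-70 + P)/(63 + P)) (Y(P) = 8 + √((P - 70)/(P + 63) + (-1 + P)^(3/2)) = 8 + √((-70 + P)/(63 + P) + (-1 + P)^(3/2)) = 8 + √((-1 + P)^(3/2) + (-70 + P)/(63 + P)))
N(151) + Y(-45) = 151² + (8 + √((-70 - 45 + (-1 - 45)^(3/2)*(63 - 45))/(63 - 45))) = 22801 + (8 + √((-70 - 45 + (-46)^(3/2)*18)/18)) = 22801 + (8 + √((-70 - 45 - 46*I*√46*18)/18)) = 22801 + (8 + √((-70 - 45 - 828*I*√46)/18)) = 22801 + (8 + √((-115 - 828*I*√46)/18)) = 22801 + (8 + √(-115/18 - 46*I*√46)) = 22809 + √(-115/18 - 46*I*√46)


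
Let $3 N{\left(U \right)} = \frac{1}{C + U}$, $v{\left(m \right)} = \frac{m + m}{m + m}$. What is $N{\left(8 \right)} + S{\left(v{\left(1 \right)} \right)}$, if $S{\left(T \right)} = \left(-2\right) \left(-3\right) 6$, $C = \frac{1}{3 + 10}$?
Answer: $\frac{11353}{315} \approx 36.041$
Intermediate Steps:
$C = \frac{1}{13} \approx 0.076923$
$v{\left(m \right)} = 1$ ($v{\left(m \right)} = \frac{2 m}{2 m} = 2 m \frac{1}{2 m} = 1$)
$S{\left(T \right)} = 36$ ($S{\left(T \right)} = 6 \cdot 6 = 36$)
$N{\left(U \right)} = \frac{1}{3 \left(\frac{1}{13} + U\right)}$
$N{\left(8 \right)} + S{\left(v{\left(1 \right)} \right)} = \frac{13}{3 \left(1 + 13 \cdot 8\right)} + 36 = \frac{13}{3 \left(1 + 104\right)} + 36 = \frac{13}{3 \cdot 105} + 36 = \frac{13}{3} \cdot \frac{1}{105} + 36 = \frac{13}{315} + 36 = \frac{11353}{315}$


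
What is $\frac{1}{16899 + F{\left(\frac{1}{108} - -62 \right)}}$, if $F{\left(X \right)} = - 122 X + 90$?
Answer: $\frac{54}{508889} \approx 0.00010611$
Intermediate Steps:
$F{\left(X \right)} = 90 - 122 X$
$\frac{1}{16899 + F{\left(\frac{1}{108} - -62 \right)}} = \frac{1}{16899 + \left(90 - 122 \left(\frac{1}{108} - -62\right)\right)} = \frac{1}{16899 + \left(90 - 122 \left(\frac{1}{108} + 62\right)\right)} = \frac{1}{16899 + \left(90 - \frac{408517}{54}\right)} = \frac{1}{16899 - \frac{403657}{54}} = \frac{1}{\frac{508889}{54}} = \frac{54}{508889}$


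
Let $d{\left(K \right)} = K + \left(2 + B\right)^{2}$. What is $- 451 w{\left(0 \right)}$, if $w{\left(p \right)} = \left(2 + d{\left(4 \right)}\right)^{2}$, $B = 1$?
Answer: $-101475$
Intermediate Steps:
$d{\left(K \right)} = 9 + K$ ($d{\left(K \right)} = K + \left(2 + 1\right)^{2} = K + 3^{2} = K + 9 = 9 + K$)
$w{\left(p \right)} = 225$ ($w{\left(p \right)} = \left(2 + \left(9 + 4\right)\right)^{2} = \left(2 + 13\right)^{2} = 15^{2} = 225$)
$- 451 w{\left(0 \right)} = \left(-451\right) 225 = -101475$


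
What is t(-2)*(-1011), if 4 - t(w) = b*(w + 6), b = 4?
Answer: 12132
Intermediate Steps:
t(w) = -20 - 4*w (t(w) = 4 - 4*(w + 6) = 4 - 4*(6 + w) = 4 - (24 + 4*w) = 4 + (-24 - 4*w) = -20 - 4*w)
t(-2)*(-1011) = (-20 - 4*(-2))*(-1011) = (-20 + 8)*(-1011) = -12*(-1011) = 12132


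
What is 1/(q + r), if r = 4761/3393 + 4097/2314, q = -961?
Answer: -67106/64275891 ≈ -0.0010440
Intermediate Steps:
r = 212975/67106 (r = 4761*(1/3393) + 4097*(1/2314) = 529/377 + 4097/2314 = 212975/67106 ≈ 3.1737)
1/(q + r) = 1/(-961 + 212975/67106) = 1/(-64275891/67106) = -67106/64275891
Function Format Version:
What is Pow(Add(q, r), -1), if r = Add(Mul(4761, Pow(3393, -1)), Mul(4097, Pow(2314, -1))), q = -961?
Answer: Rational(-67106, 64275891) ≈ -0.0010440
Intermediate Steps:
r = Rational(212975, 67106) (r = Add(Mul(4761, Rational(1, 3393)), Mul(4097, Rational(1, 2314))) = Add(Rational(529, 377), Rational(4097, 2314)) = Rational(212975, 67106) ≈ 3.1737)
Pow(Add(q, r), -1) = Pow(Add(-961, Rational(212975, 67106)), -1) = Pow(Rational(-64275891, 67106), -1) = Rational(-67106, 64275891)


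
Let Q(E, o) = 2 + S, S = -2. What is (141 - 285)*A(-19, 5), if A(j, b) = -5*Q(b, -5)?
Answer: 0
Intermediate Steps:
Q(E, o) = 0 (Q(E, o) = 2 - 2 = 0)
A(j, b) = 0 (A(j, b) = -5*0 = 0)
(141 - 285)*A(-19, 5) = (141 - 285)*0 = -144*0 = 0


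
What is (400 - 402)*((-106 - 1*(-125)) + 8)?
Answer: -54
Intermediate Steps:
(400 - 402)*((-106 - 1*(-125)) + 8) = -2*((-106 + 125) + 8) = -2*(19 + 8) = -2*27 = -54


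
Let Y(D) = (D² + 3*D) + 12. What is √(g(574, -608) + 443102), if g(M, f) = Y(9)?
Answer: √443222 ≈ 665.75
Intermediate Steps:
Y(D) = 12 + D² + 3*D
g(M, f) = 120 (g(M, f) = 12 + 9² + 3*9 = 12 + 81 + 27 = 120)
√(g(574, -608) + 443102) = √(120 + 443102) = √443222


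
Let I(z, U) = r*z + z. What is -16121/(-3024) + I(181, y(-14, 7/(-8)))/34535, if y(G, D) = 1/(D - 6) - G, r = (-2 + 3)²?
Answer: 79690489/14919120 ≈ 5.3415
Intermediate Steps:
r = 1 (r = 1² = 1)
y(G, D) = 1/(-6 + D) - G
I(z, U) = 2*z (I(z, U) = 1*z + z = z + z = 2*z)
-16121/(-3024) + I(181, y(-14, 7/(-8)))/34535 = -16121/(-3024) + (2*181)/34535 = -16121*(-1/3024) + 362*(1/34535) = 2303/432 + 362/34535 = 79690489/14919120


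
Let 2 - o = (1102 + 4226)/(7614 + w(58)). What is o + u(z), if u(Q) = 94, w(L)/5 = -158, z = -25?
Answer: 81222/853 ≈ 95.219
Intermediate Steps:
w(L) = -790 (w(L) = 5*(-158) = -790)
o = 1040/853 (o = 2 - (1102 + 4226)/(7614 - 790) = 2 - 5328/6824 = 2 - 1*666/853 = 2 - 666/853 = 1040/853 ≈ 1.2192)
o + u(z) = 1040/853 + 94 = 81222/853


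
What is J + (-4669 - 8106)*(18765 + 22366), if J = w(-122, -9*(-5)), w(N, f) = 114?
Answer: -525448411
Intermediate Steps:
J = 114
J + (-4669 - 8106)*(18765 + 22366) = 114 + (-4669 - 8106)*(18765 + 22366) = 114 - 12775*41131 = 114 - 525448525 = -525448411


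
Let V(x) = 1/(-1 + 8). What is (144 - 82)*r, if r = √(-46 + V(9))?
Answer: 62*I*√2247/7 ≈ 419.85*I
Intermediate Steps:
V(x) = ⅐ (V(x) = 1/7 = ⅐)
r = I*√2247/7 (r = √(-46 + ⅐) = √(-321/7) = I*√2247/7 ≈ 6.7718*I)
(144 - 82)*r = (144 - 82)*(I*√2247/7) = 62*(I*√2247/7) = 62*I*√2247/7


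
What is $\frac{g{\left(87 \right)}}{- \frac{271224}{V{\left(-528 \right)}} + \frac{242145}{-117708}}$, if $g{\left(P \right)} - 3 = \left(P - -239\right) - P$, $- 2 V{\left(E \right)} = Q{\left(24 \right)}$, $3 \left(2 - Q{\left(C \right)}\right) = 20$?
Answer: $- \frac{66465784}{31925799597} \approx -0.0020819$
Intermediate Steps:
$Q{\left(C \right)} = - \frac{14}{3}$ ($Q{\left(C \right)} = 2 - \frac{20}{3} = - \frac{14}{3}$)
$V{\left(E \right)} = \frac{7}{3}$ ($V{\left(E \right)} = \left(- \frac{1}{2}\right) \left(- \frac{14}{3}\right) = \frac{7}{3}$)
$g{\left(P \right)} = 242$ ($g{\left(P \right)} = 3 + \left(\left(P - -239\right) - P\right) = 3 + \left(\left(P + 239\right) - P\right) = 3 + \left(\left(239 + P\right) - P\right) = 3 + 239 = 242$)
$\frac{g{\left(87 \right)}}{- \frac{271224}{V{\left(-528 \right)}} + \frac{242145}{-117708}} = \frac{242}{- \frac{271224}{\frac{7}{3}} + \frac{242145}{-117708}} = \frac{242}{\left(-271224\right) \frac{3}{7} + 242145 \left(- \frac{1}{117708}\right)} = \frac{242}{- \frac{813672}{7} - \frac{80715}{39236}} = \frac{242}{- \frac{31925799597}{274652}} = 242 \left(- \frac{274652}{31925799597}\right) = - \frac{66465784}{31925799597}$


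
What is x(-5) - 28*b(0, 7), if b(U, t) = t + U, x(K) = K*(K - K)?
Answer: -196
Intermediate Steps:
x(K) = 0 (x(K) = K*0 = 0)
b(U, t) = U + t
x(-5) - 28*b(0, 7) = 0 - 28*(0 + 7) = 0 - 28*7 = 0 - 196 = -196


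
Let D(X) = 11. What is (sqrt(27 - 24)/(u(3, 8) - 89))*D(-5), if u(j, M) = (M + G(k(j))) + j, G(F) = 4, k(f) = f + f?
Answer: -11*sqrt(3)/74 ≈ -0.25747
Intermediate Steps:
k(f) = 2*f
u(j, M) = 4 + M + j (u(j, M) = (M + 4) + j = (4 + M) + j = 4 + M + j)
(sqrt(27 - 24)/(u(3, 8) - 89))*D(-5) = (sqrt(27 - 24)/((4 + 8 + 3) - 89))*11 = (sqrt(3)/(15 - 89))*11 = (sqrt(3)/(-74))*11 = (sqrt(3)*(-1/74))*11 = -sqrt(3)/74*11 = -11*sqrt(3)/74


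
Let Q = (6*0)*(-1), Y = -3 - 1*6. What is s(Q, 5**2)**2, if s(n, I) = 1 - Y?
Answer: 100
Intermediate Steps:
Y = -9 (Y = -3 - 6 = -9)
Q = 0 (Q = 0*(-1) = 0)
s(n, I) = 10 (s(n, I) = 1 - 1*(-9) = 1 + 9 = 10)
s(Q, 5**2)**2 = 10**2 = 100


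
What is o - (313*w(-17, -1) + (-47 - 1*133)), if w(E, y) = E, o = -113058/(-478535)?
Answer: 2632534093/478535 ≈ 5501.2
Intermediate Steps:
o = 113058/478535 (o = -113058*(-1/478535) = 113058/478535 ≈ 0.23626)
o - (313*w(-17, -1) + (-47 - 1*133)) = 113058/478535 - (313*(-17) + (-47 - 1*133)) = 113058/478535 - (-5321 + (-47 - 133)) = 113058/478535 - (-5321 - 180) = 113058/478535 - 1*(-5501) = 113058/478535 + 5501 = 2632534093/478535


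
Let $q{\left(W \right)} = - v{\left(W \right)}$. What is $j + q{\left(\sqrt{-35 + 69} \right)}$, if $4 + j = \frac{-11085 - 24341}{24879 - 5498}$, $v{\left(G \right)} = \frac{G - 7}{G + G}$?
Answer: $- \frac{245281}{38762} + \frac{7 \sqrt{34}}{68} \approx -5.7276$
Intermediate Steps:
$v{\left(G \right)} = \frac{-7 + G}{2 G}$
$j = - \frac{112950}{19381}$ ($j = -4 + \frac{-11085 - 24341}{24879 - 5498} = -4 - \frac{35426}{19381} = - \frac{112950}{19381} \approx -5.8279$)
$q{\left(W \right)} = - \frac{-7 + W}{2 W}$
$j + q{\left(\sqrt{-35 + 69} \right)} = - \frac{112950}{19381} + \frac{7 - \sqrt{-35 + 69}}{2 \sqrt{-35 + 69}} = - \frac{112950}{19381} + \frac{7 - \sqrt{34}}{2 \sqrt{34}} = - \frac{112950}{19381} + \frac{\frac{\sqrt{34}}{34} \left(7 - \sqrt{34}\right)}{2} = - \frac{112950}{19381} + \frac{\sqrt{34} \left(7 - \sqrt{34}\right)}{68}$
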